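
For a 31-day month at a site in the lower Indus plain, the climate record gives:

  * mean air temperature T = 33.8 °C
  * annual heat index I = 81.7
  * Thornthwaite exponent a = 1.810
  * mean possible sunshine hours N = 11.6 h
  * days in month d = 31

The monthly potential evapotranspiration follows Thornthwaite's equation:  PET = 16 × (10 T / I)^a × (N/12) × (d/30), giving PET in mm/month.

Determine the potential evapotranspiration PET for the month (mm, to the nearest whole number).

209 mm

10T/I = 10 × 33.8 / 81.7 = 4.1371
(10T/I)^a = 4.1371^1.810 = 13.0683
Uncorrected PET = 16 × 13.0683 = 209.093 mm
Correction = (N/12)(d/30) = (11.6/12)(31/30) = 0.9989
PET = 209.093 × 0.9989 = 208.863 mm/month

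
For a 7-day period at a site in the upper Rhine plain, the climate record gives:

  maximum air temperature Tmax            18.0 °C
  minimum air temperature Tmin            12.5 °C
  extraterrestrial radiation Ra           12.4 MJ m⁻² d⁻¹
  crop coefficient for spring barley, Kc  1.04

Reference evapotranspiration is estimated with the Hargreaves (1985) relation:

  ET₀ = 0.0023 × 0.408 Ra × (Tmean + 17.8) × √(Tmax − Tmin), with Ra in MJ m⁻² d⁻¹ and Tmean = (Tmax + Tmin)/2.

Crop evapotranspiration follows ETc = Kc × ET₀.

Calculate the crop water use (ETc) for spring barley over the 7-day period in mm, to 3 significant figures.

6.57 mm

Tmean = (18.0 + 12.5)/2 = 15.25 °C
0.408 Ra = 0.408 × 12.4 = 5.0592 mm/d equivalent
ET₀ = 0.0023 × 5.0592 × (15.25 + 17.8) × √5.5 = 0.0023 × 5.0592 × 33.05 × 2.3452 = 0.9019 mm/d
ETc = Kc × ET₀ = 1.04 × 0.9019 = 0.9380 mm/d
Over 7 days: 0.9380 × 7 = 6.566 mm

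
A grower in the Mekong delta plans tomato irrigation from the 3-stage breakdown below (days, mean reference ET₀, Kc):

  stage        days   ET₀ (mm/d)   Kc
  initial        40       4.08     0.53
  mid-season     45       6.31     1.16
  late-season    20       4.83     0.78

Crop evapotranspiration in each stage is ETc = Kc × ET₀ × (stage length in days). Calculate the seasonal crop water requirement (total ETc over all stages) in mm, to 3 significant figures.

initial: 0.53 × 4.08 × 40 = 86.50 mm
mid-season: 1.16 × 6.31 × 45 = 329.38 mm
late-season: 0.78 × 4.83 × 20 = 75.35 mm
Seasonal total = 491.23 mm

491 mm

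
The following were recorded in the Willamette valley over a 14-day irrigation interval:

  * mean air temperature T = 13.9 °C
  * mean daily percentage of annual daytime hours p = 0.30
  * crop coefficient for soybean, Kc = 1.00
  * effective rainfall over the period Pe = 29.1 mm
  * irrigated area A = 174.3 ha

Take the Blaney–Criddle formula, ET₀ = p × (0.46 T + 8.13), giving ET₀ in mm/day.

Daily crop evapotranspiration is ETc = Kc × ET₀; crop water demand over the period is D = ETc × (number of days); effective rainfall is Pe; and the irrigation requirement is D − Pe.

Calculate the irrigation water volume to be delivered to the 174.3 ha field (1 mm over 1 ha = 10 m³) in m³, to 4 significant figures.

ET₀ = 0.30 × (0.46 × 13.9 + 8.13) = 0.30 × 14.524 = 4.3572 mm/d
ETc = Kc × ET₀ = 1.00 × 4.3572 = 4.3572 mm/d
Crop demand D = ETc × 14 d = 4.3572 × 14 = 61.001 mm
D − Pe = 61.001 − 29.1 = 31.901 mm
Volume = 31.901 mm × 174.3 ha × 10 = 55603.4 m³

55600 m³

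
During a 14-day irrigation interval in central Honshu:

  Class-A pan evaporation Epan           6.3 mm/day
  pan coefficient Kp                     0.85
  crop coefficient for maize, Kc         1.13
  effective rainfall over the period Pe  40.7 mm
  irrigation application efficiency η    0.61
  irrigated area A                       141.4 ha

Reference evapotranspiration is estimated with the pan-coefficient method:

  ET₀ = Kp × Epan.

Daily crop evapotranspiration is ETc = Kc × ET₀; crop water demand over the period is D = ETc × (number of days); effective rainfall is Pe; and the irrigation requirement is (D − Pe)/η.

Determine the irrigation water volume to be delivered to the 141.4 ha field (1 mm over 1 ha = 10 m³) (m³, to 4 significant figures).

102000 m³

ET₀ = 0.85 × 6.3 = 5.3550 mm/d
ETc = Kc × ET₀ = 1.13 × 5.3550 = 6.0512 mm/d
Crop demand D = ETc × 14 d = 6.0512 × 14 = 84.717 mm
D − Pe = 84.717 − 40.7 = 44.017 mm
Gross irrigation = 44.017 / 0.61 = 72.159 mm
Volume = 72.159 mm × 141.4 ha × 10 = 102032.8 m³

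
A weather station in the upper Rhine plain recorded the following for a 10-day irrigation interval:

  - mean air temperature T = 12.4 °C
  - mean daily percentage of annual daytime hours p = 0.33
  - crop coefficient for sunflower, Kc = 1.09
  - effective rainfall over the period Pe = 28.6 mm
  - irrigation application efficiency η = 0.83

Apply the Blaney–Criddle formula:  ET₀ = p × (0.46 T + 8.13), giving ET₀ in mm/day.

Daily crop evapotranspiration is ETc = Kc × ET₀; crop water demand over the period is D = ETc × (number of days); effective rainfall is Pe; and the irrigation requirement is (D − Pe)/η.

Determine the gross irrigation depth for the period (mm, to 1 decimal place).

ET₀ = 0.33 × (0.46 × 12.4 + 8.13) = 0.33 × 13.834 = 4.5652 mm/d
ETc = Kc × ET₀ = 1.09 × 4.5652 = 4.9761 mm/d
Crop demand D = ETc × 10 d = 4.9761 × 10 = 49.761 mm
D − Pe = 49.761 − 28.6 = 21.161 mm
Gross irrigation = 21.161 / 0.83 = 25.495 mm

25.5 mm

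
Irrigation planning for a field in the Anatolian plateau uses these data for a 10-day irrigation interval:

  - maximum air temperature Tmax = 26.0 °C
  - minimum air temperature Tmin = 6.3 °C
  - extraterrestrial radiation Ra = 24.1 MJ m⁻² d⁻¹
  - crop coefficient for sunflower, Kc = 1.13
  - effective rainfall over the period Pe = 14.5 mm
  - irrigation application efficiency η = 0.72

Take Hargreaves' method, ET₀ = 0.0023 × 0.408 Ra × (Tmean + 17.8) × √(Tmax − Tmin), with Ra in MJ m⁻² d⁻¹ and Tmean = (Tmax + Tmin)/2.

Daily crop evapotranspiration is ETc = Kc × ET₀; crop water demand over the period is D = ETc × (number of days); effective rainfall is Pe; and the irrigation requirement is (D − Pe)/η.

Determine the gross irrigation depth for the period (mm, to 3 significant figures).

33.3 mm

Tmean = (26.0 + 6.3)/2 = 16.15 °C
0.408 Ra = 0.408 × 24.1 = 9.8328 mm/d equivalent
ET₀ = 0.0023 × 9.8328 × (16.15 + 17.8) × √19.7 = 0.0023 × 9.8328 × 33.95 × 4.4385 = 3.4079 mm/d
ETc = Kc × ET₀ = 1.13 × 3.4079 = 3.8509 mm/d
Crop demand D = ETc × 10 d = 3.8509 × 10 = 38.509 mm
D − Pe = 38.509 − 14.5 = 24.009 mm
Gross irrigation = 24.009 / 0.72 = 33.346 mm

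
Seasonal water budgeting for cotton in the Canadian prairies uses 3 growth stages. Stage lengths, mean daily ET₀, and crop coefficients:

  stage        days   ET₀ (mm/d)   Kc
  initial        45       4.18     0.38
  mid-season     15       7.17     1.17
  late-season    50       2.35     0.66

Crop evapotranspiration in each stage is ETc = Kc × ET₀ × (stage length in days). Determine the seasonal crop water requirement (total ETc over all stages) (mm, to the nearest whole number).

275 mm

initial: 0.38 × 4.18 × 45 = 71.48 mm
mid-season: 1.17 × 7.17 × 15 = 125.83 mm
late-season: 0.66 × 2.35 × 50 = 77.55 mm
Seasonal total = 274.86 mm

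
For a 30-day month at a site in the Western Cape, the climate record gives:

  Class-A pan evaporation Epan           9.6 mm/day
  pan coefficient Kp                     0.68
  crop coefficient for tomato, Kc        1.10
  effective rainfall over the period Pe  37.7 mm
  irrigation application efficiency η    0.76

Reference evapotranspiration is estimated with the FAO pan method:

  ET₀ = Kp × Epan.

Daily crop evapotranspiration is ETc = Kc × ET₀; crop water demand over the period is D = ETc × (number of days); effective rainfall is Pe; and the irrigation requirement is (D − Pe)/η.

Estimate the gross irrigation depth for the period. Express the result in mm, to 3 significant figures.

ET₀ = 0.68 × 9.6 = 6.5280 mm/d
ETc = Kc × ET₀ = 1.10 × 6.5280 = 7.1808 mm/d
Crop demand D = ETc × 30 d = 7.1808 × 30 = 215.424 mm
D − Pe = 215.424 − 37.7 = 177.724 mm
Gross irrigation = 177.724 / 0.76 = 233.847 mm

234 mm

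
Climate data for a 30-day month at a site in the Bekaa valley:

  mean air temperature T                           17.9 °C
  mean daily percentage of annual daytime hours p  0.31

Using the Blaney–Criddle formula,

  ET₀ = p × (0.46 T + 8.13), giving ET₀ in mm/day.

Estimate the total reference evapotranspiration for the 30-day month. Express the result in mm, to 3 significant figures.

152 mm

ET₀ = 0.31 × (0.46 × 17.9 + 8.13) = 0.31 × 16.364 = 5.0728 mm/d
Monthly total = 5.0728 × 30 = 152.184 mm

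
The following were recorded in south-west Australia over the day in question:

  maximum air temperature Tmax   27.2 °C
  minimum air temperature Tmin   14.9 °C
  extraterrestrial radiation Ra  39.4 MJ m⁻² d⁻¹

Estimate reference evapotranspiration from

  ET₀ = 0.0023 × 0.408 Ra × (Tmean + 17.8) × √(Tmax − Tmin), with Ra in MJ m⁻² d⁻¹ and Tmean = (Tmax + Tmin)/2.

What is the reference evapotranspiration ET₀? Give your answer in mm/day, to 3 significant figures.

5.04 mm/day

Tmean = (27.2 + 14.9)/2 = 21.05 °C
0.408 Ra = 0.408 × 39.4 = 16.0752 mm/d equivalent
ET₀ = 0.0023 × 16.0752 × (21.05 + 17.8) × √12.3 = 0.0023 × 16.0752 × 38.85 × 3.5071 = 5.0376 mm/d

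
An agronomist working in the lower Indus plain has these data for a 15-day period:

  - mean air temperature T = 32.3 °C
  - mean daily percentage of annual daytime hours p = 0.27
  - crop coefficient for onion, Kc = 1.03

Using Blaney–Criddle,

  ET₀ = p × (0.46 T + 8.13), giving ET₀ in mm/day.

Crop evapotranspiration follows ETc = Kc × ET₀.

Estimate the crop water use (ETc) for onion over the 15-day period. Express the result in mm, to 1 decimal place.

ET₀ = 0.27 × (0.46 × 32.3 + 8.13) = 0.27 × 22.988 = 6.2068 mm/d
ETc = Kc × ET₀ = 1.03 × 6.2068 = 6.3930 mm/d
Over 15 days: 6.3930 × 15 = 95.895 mm

95.9 mm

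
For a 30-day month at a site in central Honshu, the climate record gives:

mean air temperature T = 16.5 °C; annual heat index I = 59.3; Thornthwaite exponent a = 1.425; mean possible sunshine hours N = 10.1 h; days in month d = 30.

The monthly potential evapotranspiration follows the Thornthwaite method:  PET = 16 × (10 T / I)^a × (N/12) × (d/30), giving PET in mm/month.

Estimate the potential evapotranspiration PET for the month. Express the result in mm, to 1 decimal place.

10T/I = 10 × 16.5 / 59.3 = 2.7825
(10T/I)^a = 2.7825^1.425 = 4.2985
Uncorrected PET = 16 × 4.2985 = 68.776 mm
Correction = (N/12)(d/30) = (10.1/12)(30/30) = 0.8417
PET = 68.776 × 0.8417 = 57.889 mm/month

57.9 mm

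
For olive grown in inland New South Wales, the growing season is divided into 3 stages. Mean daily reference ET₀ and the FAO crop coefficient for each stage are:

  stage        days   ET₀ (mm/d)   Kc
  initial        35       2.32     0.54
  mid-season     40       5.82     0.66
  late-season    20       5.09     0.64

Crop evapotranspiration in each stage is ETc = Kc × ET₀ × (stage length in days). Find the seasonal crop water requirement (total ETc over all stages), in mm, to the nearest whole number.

initial: 0.54 × 2.32 × 35 = 43.85 mm
mid-season: 0.66 × 5.82 × 40 = 153.65 mm
late-season: 0.64 × 5.09 × 20 = 65.15 mm
Seasonal total = 262.65 mm

263 mm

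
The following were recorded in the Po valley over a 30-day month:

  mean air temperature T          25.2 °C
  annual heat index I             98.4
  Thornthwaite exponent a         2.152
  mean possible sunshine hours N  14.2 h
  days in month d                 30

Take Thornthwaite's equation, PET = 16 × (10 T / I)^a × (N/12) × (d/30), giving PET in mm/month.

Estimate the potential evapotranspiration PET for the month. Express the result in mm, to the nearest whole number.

143 mm

10T/I = 10 × 25.2 / 98.4 = 2.5610
(10T/I)^a = 2.5610^2.152 = 7.5665
Uncorrected PET = 16 × 7.5665 = 121.064 mm
Correction = (N/12)(d/30) = (14.2/12)(30/30) = 1.1833
PET = 121.064 × 1.1833 = 143.255 mm/month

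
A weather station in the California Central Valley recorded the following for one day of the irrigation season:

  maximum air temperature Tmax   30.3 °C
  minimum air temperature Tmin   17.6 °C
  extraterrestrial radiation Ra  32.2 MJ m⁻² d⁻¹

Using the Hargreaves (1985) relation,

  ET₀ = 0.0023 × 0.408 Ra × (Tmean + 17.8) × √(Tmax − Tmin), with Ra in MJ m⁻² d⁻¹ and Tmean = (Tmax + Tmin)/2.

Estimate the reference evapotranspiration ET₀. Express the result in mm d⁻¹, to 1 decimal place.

Tmean = (30.3 + 17.6)/2 = 23.95 °C
0.408 Ra = 0.408 × 32.2 = 13.1376 mm/d equivalent
ET₀ = 0.0023 × 13.1376 × (23.95 + 17.8) × √12.7 = 0.0023 × 13.1376 × 41.75 × 3.5637 = 4.4957 mm/d

4.5 mm d⁻¹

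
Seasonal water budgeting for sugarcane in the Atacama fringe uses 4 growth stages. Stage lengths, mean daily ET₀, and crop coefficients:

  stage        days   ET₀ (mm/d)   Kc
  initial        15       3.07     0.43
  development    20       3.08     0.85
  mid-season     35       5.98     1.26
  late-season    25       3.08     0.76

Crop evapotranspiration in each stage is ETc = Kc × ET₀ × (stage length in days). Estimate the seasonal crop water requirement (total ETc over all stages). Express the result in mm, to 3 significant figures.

394 mm

initial: 0.43 × 3.07 × 15 = 19.80 mm
development: 0.85 × 3.08 × 20 = 52.36 mm
mid-season: 1.26 × 5.98 × 35 = 263.72 mm
late-season: 0.76 × 3.08 × 25 = 58.52 mm
Seasonal total = 394.40 mm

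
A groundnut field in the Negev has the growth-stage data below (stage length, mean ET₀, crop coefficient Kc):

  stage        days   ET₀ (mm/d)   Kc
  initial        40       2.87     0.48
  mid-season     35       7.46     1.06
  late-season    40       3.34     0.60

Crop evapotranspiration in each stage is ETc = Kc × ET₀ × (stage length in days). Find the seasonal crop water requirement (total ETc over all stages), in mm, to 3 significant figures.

412 mm

initial: 0.48 × 2.87 × 40 = 55.10 mm
mid-season: 1.06 × 7.46 × 35 = 276.77 mm
late-season: 0.60 × 3.34 × 40 = 80.16 mm
Seasonal total = 412.03 mm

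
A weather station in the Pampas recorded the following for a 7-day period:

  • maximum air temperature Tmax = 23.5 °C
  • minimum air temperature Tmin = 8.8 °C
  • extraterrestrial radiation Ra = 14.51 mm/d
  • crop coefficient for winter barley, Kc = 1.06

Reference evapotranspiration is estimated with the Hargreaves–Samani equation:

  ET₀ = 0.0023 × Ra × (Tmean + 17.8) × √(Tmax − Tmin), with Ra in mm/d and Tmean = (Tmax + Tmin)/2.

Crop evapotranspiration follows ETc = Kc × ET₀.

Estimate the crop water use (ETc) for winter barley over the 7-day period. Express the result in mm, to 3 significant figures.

Tmean = (23.5 + 8.8)/2 = 16.15 °C
ET₀ = 0.0023 × 14.51 × (16.15 + 17.8) × √14.7 = 0.0023 × 14.51 × 33.95 × 3.8341 = 4.3441 mm/d
ETc = Kc × ET₀ = 1.06 × 4.3441 = 4.6047 mm/d
Over 7 days: 4.6047 × 7 = 32.233 mm

32.2 mm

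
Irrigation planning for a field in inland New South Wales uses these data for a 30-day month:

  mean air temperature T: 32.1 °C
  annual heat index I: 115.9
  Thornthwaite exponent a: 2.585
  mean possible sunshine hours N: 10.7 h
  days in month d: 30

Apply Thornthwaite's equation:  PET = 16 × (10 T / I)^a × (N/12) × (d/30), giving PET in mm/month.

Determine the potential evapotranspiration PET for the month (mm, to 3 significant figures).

199 mm

10T/I = 10 × 32.1 / 115.9 = 2.7696
(10T/I)^a = 2.7696^2.585 = 13.9203
Uncorrected PET = 16 × 13.9203 = 222.725 mm
Correction = (N/12)(d/30) = (10.7/12)(30/30) = 0.8917
PET = 222.725 × 0.8917 = 198.604 mm/month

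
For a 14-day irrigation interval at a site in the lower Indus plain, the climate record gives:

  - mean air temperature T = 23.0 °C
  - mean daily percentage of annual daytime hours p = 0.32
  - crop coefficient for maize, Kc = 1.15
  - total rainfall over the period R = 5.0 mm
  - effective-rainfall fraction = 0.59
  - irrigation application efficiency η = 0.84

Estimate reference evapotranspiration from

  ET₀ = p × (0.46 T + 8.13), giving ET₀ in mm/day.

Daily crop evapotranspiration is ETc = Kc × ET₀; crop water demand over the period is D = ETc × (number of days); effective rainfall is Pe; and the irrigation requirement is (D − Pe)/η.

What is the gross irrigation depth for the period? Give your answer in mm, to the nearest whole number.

111 mm

ET₀ = 0.32 × (0.46 × 23.0 + 8.13) = 0.32 × 18.710 = 5.9872 mm/d
ETc = Kc × ET₀ = 1.15 × 5.9872 = 6.8853 mm/d
Crop demand D = ETc × 14 d = 6.8853 × 14 = 96.394 mm
Pe = 0.59 × 5.0 = 2.950 mm
D − Pe = 96.394 − 2.950 = 93.444 mm
Gross irrigation = 93.444 / 0.84 = 111.243 mm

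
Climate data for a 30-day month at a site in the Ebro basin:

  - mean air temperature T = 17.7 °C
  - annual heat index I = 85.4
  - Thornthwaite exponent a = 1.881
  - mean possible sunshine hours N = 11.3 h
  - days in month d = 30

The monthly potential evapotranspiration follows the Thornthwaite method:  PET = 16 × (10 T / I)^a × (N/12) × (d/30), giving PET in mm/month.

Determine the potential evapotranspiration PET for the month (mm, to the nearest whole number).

10T/I = 10 × 17.7 / 85.4 = 2.0726
(10T/I)^a = 2.0726^1.881 = 3.9388
Uncorrected PET = 16 × 3.9388 = 63.021 mm
Correction = (N/12)(d/30) = (11.3/12)(30/30) = 0.9417
PET = 63.021 × 0.9417 = 59.347 mm/month

59 mm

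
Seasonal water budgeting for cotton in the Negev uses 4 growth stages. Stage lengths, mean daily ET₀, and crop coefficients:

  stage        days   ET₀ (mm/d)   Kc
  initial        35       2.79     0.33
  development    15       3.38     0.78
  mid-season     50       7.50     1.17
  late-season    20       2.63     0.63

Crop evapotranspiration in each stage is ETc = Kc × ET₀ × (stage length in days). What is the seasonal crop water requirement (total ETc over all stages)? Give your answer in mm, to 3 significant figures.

initial: 0.33 × 2.79 × 35 = 32.22 mm
development: 0.78 × 3.38 × 15 = 39.55 mm
mid-season: 1.17 × 7.50 × 50 = 438.75 mm
late-season: 0.63 × 2.63 × 20 = 33.14 mm
Seasonal total = 543.66 mm

544 mm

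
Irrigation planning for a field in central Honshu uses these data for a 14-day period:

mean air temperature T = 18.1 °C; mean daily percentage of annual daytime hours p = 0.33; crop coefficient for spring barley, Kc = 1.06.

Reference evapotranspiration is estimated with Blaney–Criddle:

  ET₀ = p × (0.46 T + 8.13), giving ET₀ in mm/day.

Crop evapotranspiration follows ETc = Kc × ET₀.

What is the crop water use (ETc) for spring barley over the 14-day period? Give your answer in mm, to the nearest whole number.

ET₀ = 0.33 × (0.46 × 18.1 + 8.13) = 0.33 × 16.456 = 5.4305 mm/d
ETc = Kc × ET₀ = 1.06 × 5.4305 = 5.7563 mm/d
Over 14 days: 5.7563 × 14 = 80.588 mm

81 mm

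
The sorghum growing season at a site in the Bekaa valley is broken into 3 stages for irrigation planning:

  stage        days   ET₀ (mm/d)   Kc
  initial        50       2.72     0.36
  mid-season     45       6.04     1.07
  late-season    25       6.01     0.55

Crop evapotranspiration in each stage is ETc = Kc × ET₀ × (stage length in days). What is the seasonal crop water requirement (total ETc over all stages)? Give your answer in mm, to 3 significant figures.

initial: 0.36 × 2.72 × 50 = 48.96 mm
mid-season: 1.07 × 6.04 × 45 = 290.83 mm
late-season: 0.55 × 6.01 × 25 = 82.64 mm
Seasonal total = 422.43 mm

422 mm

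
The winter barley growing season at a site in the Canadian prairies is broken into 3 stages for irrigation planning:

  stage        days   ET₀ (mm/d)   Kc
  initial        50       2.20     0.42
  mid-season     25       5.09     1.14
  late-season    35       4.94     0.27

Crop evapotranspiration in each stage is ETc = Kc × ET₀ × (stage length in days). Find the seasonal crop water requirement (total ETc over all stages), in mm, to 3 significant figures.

238 mm

initial: 0.42 × 2.20 × 50 = 46.20 mm
mid-season: 1.14 × 5.09 × 25 = 145.07 mm
late-season: 0.27 × 4.94 × 35 = 46.68 mm
Seasonal total = 237.95 mm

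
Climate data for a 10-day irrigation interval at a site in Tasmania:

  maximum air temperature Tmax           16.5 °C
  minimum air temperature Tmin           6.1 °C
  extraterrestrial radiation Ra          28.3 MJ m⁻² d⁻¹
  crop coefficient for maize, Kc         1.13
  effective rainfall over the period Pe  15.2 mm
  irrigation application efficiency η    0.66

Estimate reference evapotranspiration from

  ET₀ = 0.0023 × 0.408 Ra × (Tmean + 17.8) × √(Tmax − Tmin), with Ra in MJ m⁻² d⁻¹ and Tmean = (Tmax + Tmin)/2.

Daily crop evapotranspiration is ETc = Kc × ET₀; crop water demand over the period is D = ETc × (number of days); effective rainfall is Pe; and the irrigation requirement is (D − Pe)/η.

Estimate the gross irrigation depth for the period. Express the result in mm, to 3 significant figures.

Tmean = (16.5 + 6.1)/2 = 11.30 °C
0.408 Ra = 0.408 × 28.3 = 11.5464 mm/d equivalent
ET₀ = 0.0023 × 11.5464 × (11.30 + 17.8) × √10.4 = 0.0023 × 11.5464 × 29.10 × 3.2249 = 2.4922 mm/d
ETc = Kc × ET₀ = 1.13 × 2.4922 = 2.8162 mm/d
Crop demand D = ETc × 10 d = 2.8162 × 10 = 28.162 mm
D − Pe = 28.162 − 15.2 = 12.962 mm
Gross irrigation = 12.962 / 0.66 = 19.639 mm

19.6 mm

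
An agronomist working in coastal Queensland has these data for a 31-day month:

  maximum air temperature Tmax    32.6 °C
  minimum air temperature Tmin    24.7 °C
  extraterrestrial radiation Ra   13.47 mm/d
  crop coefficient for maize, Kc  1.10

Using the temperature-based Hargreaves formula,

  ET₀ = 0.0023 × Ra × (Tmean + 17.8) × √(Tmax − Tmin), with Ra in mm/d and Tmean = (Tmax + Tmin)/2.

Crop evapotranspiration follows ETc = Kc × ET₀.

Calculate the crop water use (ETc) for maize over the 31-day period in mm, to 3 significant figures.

Tmean = (32.6 + 24.7)/2 = 28.65 °C
ET₀ = 0.0023 × 13.47 × (28.65 + 17.8) × √7.9 = 0.0023 × 13.47 × 46.45 × 2.8107 = 4.0448 mm/d
ETc = Kc × ET₀ = 1.10 × 4.0448 = 4.4493 mm/d
Over 31 days: 4.4493 × 31 = 137.928 mm

138 mm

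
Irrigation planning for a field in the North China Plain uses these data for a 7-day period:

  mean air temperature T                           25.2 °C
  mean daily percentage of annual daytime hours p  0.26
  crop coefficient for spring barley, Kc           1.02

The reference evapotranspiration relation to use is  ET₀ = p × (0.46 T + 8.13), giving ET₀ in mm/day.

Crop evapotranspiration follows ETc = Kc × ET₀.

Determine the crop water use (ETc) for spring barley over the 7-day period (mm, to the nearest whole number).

ET₀ = 0.26 × (0.46 × 25.2 + 8.13) = 0.26 × 19.722 = 5.1277 mm/d
ETc = Kc × ET₀ = 1.02 × 5.1277 = 5.2303 mm/d
Over 7 days: 5.2303 × 7 = 36.612 mm

37 mm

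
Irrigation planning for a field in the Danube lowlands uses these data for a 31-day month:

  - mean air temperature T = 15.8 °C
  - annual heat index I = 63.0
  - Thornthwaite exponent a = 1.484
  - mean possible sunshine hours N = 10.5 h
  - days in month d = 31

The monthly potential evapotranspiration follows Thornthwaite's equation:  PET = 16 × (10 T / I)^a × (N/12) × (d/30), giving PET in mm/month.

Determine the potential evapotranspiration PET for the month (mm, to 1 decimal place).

56.6 mm

10T/I = 10 × 15.8 / 63.0 = 2.5079
(10T/I)^a = 2.5079^1.484 = 3.9136
Uncorrected PET = 16 × 3.9136 = 62.618 mm
Correction = (N/12)(d/30) = (10.5/12)(31/30) = 0.9042
PET = 62.618 × 0.9042 = 56.619 mm/month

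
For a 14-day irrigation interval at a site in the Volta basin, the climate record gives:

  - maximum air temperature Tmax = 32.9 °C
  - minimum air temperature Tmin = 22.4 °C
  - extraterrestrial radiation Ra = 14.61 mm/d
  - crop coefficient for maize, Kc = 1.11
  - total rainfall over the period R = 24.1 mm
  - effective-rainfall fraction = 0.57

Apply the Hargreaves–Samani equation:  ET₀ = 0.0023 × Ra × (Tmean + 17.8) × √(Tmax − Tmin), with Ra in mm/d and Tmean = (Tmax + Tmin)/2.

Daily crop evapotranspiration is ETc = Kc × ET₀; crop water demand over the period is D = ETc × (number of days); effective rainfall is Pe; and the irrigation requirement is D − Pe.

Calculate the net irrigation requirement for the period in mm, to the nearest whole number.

63 mm

Tmean = (32.9 + 22.4)/2 = 27.65 °C
ET₀ = 0.0023 × 14.61 × (27.65 + 17.8) × √10.5 = 0.0023 × 14.61 × 45.45 × 3.2404 = 4.9489 mm/d
ETc = Kc × ET₀ = 1.11 × 4.9489 = 5.4933 mm/d
Crop demand D = ETc × 14 d = 5.4933 × 14 = 76.906 mm
Pe = 0.57 × 24.1 = 13.737 mm
D − Pe = 76.906 − 13.737 = 63.169 mm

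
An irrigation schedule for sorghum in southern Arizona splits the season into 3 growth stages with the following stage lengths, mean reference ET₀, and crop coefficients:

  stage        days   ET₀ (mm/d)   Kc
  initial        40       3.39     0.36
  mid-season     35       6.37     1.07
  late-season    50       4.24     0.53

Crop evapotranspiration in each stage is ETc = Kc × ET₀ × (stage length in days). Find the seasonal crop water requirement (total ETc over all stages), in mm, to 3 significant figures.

400 mm

initial: 0.36 × 3.39 × 40 = 48.82 mm
mid-season: 1.07 × 6.37 × 35 = 238.56 mm
late-season: 0.53 × 4.24 × 50 = 112.36 mm
Seasonal total = 399.74 mm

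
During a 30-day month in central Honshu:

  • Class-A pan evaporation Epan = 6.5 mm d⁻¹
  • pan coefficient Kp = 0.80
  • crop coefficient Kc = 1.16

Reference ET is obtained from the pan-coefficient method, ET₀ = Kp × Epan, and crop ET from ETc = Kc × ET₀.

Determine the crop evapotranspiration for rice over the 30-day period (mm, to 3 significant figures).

ET₀ = 0.80 × 6.5 = 5.2000 mm/d
ETc = Kc × ET₀ = 1.16 × 5.2000 = 6.0320 mm/d
Over 30 days: 6.0320 × 30 = 180.960 mm

181 mm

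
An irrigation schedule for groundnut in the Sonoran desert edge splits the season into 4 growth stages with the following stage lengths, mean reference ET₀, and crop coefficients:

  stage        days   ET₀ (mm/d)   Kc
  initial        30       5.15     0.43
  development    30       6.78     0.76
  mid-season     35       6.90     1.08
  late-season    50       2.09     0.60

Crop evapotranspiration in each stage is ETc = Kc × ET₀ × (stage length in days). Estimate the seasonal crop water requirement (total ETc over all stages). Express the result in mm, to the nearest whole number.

initial: 0.43 × 5.15 × 30 = 66.44 mm
development: 0.76 × 6.78 × 30 = 154.58 mm
mid-season: 1.08 × 6.90 × 35 = 260.82 mm
late-season: 0.60 × 2.09 × 50 = 62.70 mm
Seasonal total = 544.54 mm

545 mm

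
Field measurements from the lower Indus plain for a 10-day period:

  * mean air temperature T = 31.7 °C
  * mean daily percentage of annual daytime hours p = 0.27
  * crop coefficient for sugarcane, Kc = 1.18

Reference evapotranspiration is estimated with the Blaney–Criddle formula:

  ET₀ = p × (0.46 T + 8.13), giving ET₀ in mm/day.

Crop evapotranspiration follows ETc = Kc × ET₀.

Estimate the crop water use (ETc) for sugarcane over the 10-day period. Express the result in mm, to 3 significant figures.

ET₀ = 0.27 × (0.46 × 31.7 + 8.13) = 0.27 × 22.712 = 6.1322 mm/d
ETc = Kc × ET₀ = 1.18 × 6.1322 = 7.2360 mm/d
Over 10 days: 7.2360 × 10 = 72.360 mm

72.4 mm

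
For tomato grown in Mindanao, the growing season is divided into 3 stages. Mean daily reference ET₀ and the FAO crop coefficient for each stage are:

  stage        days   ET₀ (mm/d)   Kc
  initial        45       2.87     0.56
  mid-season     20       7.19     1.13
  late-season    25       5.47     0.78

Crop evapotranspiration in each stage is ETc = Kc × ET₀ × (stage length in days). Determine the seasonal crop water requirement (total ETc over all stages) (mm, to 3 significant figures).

341 mm

initial: 0.56 × 2.87 × 45 = 72.32 mm
mid-season: 1.13 × 7.19 × 20 = 162.49 mm
late-season: 0.78 × 5.47 × 25 = 106.67 mm
Seasonal total = 341.48 mm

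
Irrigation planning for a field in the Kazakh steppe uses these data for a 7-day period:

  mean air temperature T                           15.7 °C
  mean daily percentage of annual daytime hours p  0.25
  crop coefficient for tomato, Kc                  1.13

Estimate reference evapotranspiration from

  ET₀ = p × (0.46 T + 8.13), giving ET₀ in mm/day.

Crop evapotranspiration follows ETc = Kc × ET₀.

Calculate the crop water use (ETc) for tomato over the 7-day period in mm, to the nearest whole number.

30 mm

ET₀ = 0.25 × (0.46 × 15.7 + 8.13) = 0.25 × 15.352 = 3.8380 mm/d
ETc = Kc × ET₀ = 1.13 × 3.8380 = 4.3369 mm/d
Over 7 days: 4.3369 × 7 = 30.358 mm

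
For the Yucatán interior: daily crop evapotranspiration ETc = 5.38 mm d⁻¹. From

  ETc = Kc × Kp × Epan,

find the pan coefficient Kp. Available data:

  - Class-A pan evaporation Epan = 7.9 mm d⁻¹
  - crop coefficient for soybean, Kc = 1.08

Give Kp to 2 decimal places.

0.63

ETc = Kc × Kp × Epan  ⇒  Kp = ETc / (Kc × Epan)
Kp = 5.38 / (1.08 × 7.9) = 5.38 / 8.532 = 0.6306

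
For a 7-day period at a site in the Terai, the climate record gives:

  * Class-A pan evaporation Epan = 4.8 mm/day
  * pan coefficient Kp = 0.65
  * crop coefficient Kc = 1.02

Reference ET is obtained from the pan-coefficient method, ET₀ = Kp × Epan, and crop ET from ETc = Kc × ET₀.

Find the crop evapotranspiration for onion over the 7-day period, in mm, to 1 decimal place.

ET₀ = 0.65 × 4.8 = 3.1200 mm/d
ETc = Kc × ET₀ = 1.02 × 3.1200 = 3.1824 mm/d
Over 7 days: 3.1824 × 7 = 22.277 mm

22.3 mm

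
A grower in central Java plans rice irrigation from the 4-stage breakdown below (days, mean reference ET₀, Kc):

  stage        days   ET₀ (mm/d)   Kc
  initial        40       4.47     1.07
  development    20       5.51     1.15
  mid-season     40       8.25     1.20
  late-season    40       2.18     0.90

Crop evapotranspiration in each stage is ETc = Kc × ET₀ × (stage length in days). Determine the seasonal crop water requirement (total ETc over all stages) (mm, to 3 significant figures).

793 mm

initial: 1.07 × 4.47 × 40 = 191.32 mm
development: 1.15 × 5.51 × 20 = 126.73 mm
mid-season: 1.20 × 8.25 × 40 = 396.00 mm
late-season: 0.90 × 2.18 × 40 = 78.48 mm
Seasonal total = 792.53 mm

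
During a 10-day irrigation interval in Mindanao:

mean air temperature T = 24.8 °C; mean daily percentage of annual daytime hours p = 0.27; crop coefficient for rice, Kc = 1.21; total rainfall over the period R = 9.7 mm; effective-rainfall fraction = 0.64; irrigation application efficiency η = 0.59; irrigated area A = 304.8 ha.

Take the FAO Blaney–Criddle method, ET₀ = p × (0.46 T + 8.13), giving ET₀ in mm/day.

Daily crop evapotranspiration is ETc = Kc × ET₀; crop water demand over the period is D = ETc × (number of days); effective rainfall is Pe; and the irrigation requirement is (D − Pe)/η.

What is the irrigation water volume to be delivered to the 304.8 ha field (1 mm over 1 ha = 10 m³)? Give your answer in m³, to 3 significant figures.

298000 m³

ET₀ = 0.27 × (0.46 × 24.8 + 8.13) = 0.27 × 19.538 = 5.2753 mm/d
ETc = Kc × ET₀ = 1.21 × 5.2753 = 6.3831 mm/d
Crop demand D = ETc × 10 d = 6.3831 × 10 = 63.831 mm
Pe = 0.64 × 9.7 = 6.208 mm
D − Pe = 63.831 − 6.208 = 57.623 mm
Gross irrigation = 57.623 / 0.59 = 97.666 mm
Volume = 97.666 mm × 304.8 ha × 10 = 297686.0 m³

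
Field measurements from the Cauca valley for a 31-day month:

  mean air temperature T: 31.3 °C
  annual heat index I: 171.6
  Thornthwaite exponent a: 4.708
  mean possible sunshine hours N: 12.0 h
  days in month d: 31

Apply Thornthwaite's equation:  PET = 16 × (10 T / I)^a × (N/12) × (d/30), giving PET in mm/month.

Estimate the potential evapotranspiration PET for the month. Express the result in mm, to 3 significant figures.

280 mm

10T/I = 10 × 31.3 / 171.6 = 1.8240
(10T/I)^a = 1.8240^4.708 = 16.9397
Uncorrected PET = 16 × 16.9397 = 271.035 mm
Correction = (N/12)(d/30) = (12.0/12)(31/30) = 1.0333
PET = 271.035 × 1.0333 = 280.060 mm/month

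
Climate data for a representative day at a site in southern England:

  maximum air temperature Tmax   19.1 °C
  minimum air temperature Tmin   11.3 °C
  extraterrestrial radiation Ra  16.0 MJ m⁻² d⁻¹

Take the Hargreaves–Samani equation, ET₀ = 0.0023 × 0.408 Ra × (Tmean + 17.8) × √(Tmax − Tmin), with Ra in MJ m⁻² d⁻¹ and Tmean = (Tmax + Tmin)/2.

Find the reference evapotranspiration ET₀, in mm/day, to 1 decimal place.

Tmean = (19.1 + 11.3)/2 = 15.20 °C
0.408 Ra = 0.408 × 16.0 = 6.5280 mm/d equivalent
ET₀ = 0.0023 × 6.5280 × (15.20 + 17.8) × √7.8 = 0.0023 × 6.5280 × 33.00 × 2.7928 = 1.3838 mm/d

1.4 mm/day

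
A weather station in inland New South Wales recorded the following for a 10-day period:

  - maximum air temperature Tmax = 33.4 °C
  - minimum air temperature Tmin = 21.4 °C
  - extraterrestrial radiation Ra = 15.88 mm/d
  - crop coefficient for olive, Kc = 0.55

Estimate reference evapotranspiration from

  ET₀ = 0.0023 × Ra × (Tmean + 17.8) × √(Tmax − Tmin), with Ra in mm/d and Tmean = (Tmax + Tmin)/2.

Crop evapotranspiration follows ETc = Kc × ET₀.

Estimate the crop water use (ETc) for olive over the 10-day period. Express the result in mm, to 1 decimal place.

31.5 mm

Tmean = (33.4 + 21.4)/2 = 27.40 °C
ET₀ = 0.0023 × 15.88 × (27.40 + 17.8) × √12.0 = 0.0023 × 15.88 × 45.20 × 3.4641 = 5.7188 mm/d
ETc = Kc × ET₀ = 0.55 × 5.7188 = 3.1453 mm/d
Over 10 days: 3.1453 × 10 = 31.453 mm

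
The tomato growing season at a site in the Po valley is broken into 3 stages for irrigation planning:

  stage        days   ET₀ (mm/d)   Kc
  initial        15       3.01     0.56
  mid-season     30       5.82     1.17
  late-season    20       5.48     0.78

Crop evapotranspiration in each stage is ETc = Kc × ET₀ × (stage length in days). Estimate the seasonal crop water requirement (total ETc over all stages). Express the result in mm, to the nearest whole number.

315 mm

initial: 0.56 × 3.01 × 15 = 25.28 mm
mid-season: 1.17 × 5.82 × 30 = 204.28 mm
late-season: 0.78 × 5.48 × 20 = 85.49 mm
Seasonal total = 315.05 mm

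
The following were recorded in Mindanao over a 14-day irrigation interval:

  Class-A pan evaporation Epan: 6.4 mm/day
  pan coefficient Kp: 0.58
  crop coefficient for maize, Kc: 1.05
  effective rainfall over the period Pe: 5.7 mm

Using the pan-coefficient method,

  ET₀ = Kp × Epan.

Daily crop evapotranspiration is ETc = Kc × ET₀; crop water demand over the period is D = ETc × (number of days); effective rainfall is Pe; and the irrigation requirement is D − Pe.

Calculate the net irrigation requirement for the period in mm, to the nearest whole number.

49 mm

ET₀ = 0.58 × 6.4 = 3.7120 mm/d
ETc = Kc × ET₀ = 1.05 × 3.7120 = 3.8976 mm/d
Crop demand D = ETc × 14 d = 3.8976 × 14 = 54.566 mm
D − Pe = 54.566 − 5.7 = 48.866 mm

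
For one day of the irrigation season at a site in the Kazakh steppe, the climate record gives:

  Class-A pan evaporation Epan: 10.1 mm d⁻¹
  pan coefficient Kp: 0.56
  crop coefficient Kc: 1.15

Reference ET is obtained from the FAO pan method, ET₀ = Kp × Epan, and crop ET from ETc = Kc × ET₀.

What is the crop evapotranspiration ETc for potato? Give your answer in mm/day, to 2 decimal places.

6.50 mm/day

ET₀ = 0.56 × 10.1 = 5.6560 mm/d
ETc = Kc × ET₀ = 1.15 × 5.6560 = 6.5044 mm/d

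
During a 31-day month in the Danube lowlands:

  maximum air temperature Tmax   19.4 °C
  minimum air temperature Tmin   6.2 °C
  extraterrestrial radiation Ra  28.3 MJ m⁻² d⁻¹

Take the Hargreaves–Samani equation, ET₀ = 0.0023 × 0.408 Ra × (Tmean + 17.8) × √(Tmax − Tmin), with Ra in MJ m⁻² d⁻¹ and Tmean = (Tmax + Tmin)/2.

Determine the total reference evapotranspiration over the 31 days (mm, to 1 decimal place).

Tmean = (19.4 + 6.2)/2 = 12.80 °C
0.408 Ra = 0.408 × 28.3 = 11.5464 mm/d equivalent
ET₀ = 0.0023 × 11.5464 × (12.80 + 17.8) × √13.2 = 0.0023 × 11.5464 × 30.60 × 3.6332 = 2.9525 mm/d
Over 31 days: 2.9525 × 31 = 91.528 mm

91.5 mm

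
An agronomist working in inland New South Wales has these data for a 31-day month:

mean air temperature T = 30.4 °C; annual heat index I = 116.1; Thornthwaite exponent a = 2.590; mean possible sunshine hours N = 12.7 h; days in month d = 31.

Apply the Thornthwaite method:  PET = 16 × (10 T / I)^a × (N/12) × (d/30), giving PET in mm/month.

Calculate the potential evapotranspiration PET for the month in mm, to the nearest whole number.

212 mm

10T/I = 10 × 30.4 / 116.1 = 2.6184
(10T/I)^a = 2.6184^2.590 = 12.0980
Uncorrected PET = 16 × 12.0980 = 193.568 mm
Correction = (N/12)(d/30) = (12.7/12)(31/30) = 1.0936
PET = 193.568 × 1.0936 = 211.686 mm/month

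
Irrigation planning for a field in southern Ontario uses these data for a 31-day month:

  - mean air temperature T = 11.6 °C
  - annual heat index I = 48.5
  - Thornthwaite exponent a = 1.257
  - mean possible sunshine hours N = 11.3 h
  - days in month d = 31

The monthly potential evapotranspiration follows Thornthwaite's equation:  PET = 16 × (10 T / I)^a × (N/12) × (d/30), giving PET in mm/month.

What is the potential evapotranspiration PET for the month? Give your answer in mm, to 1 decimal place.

46.6 mm

10T/I = 10 × 11.6 / 48.5 = 2.3918
(10T/I)^a = 2.3918^1.257 = 2.9927
Uncorrected PET = 16 × 2.9927 = 47.883 mm
Correction = (N/12)(d/30) = (11.3/12)(31/30) = 0.9731
PET = 47.883 × 0.9731 = 46.595 mm/month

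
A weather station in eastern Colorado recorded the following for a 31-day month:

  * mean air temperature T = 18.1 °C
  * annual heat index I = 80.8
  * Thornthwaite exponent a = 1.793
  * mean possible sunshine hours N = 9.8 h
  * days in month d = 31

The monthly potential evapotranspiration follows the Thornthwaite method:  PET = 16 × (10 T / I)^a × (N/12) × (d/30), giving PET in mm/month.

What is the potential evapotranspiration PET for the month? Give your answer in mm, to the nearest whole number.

57 mm

10T/I = 10 × 18.1 / 80.8 = 2.2401
(10T/I)^a = 2.2401^1.793 = 4.2465
Uncorrected PET = 16 × 4.2465 = 67.944 mm
Correction = (N/12)(d/30) = (9.8/12)(31/30) = 0.8439
PET = 67.944 × 0.8439 = 57.338 mm/month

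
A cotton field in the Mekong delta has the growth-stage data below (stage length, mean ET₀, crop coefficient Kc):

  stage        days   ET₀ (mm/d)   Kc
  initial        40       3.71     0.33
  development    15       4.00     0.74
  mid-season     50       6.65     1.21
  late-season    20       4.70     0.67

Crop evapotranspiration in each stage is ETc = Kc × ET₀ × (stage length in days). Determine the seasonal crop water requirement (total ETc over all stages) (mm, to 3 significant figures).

initial: 0.33 × 3.71 × 40 = 48.97 mm
development: 0.74 × 4.00 × 15 = 44.40 mm
mid-season: 1.21 × 6.65 × 50 = 402.33 mm
late-season: 0.67 × 4.70 × 20 = 62.98 mm
Seasonal total = 558.68 mm

559 mm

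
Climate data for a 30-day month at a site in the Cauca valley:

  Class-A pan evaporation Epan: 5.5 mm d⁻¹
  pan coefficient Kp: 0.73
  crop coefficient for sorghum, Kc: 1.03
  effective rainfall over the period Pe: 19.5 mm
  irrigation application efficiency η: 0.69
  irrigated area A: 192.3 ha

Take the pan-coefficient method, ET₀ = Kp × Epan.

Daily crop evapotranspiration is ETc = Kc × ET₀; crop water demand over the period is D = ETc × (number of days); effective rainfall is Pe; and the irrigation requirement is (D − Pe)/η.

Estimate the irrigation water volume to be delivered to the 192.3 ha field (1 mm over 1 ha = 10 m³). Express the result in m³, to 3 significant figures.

291000 m³

ET₀ = 0.73 × 5.5 = 4.0150 mm/d
ETc = Kc × ET₀ = 1.03 × 4.0150 = 4.1355 mm/d
Crop demand D = ETc × 30 d = 4.1355 × 30 = 124.065 mm
D − Pe = 124.065 − 19.5 = 104.565 mm
Gross irrigation = 104.565 / 0.69 = 151.543 mm
Volume = 151.543 mm × 192.3 ha × 10 = 291417.2 m³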